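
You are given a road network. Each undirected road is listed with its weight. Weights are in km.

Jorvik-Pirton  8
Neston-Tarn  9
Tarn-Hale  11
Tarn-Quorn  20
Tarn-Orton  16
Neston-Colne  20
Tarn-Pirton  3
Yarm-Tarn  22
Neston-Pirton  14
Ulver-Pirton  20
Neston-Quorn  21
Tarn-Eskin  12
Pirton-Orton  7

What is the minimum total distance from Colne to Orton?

Enumerating some paths:
Colne - Neston - Pirton - Orton: 20+14+7 = 41
Colne - Neston - Tarn - Orton: 20+9+16 = 45
Colne - Neston - Tarn - Pirton - Orton: 20+9+3+7 = 39
Colne - Neston - Pirton - Tarn - Orton: 20+14+3+16 = 53
The minimum is 39 km via Colne - Neston - Tarn - Pirton - Orton.

39 km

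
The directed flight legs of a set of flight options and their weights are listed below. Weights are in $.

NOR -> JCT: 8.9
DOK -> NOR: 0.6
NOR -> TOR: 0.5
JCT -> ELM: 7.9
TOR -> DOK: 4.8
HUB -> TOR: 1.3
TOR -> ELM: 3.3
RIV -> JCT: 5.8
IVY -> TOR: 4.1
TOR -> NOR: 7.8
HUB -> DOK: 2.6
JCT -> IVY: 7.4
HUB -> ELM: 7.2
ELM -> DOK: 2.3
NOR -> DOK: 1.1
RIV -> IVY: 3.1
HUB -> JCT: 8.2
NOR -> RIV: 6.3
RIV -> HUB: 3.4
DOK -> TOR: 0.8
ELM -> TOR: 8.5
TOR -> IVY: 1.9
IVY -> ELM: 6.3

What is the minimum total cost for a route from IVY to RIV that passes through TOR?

Shortest IVY→TOR: IVY → TOR = 4.1
Best TOR to RIV: TOR → DOK → NOR → RIV costing 11.7
Total via TOR: 4.1 + 11.7 = $15.8.

$15.8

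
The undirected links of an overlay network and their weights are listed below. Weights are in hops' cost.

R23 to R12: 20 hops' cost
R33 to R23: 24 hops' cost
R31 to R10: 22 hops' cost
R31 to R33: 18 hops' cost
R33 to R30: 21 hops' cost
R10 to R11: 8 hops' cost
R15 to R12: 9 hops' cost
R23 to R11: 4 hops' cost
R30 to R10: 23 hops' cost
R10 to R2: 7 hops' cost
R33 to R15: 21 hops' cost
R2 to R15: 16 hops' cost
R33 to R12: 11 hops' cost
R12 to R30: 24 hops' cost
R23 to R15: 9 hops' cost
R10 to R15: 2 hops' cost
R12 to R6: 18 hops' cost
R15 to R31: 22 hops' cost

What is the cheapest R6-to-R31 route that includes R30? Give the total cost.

81 hops' cost

Best R6 to R30: R6–R12–R30 costing 42
Shortest R30→R31: R30–R33–R31 = 39
Total via R30: 42 + 39 = 81 hops' cost.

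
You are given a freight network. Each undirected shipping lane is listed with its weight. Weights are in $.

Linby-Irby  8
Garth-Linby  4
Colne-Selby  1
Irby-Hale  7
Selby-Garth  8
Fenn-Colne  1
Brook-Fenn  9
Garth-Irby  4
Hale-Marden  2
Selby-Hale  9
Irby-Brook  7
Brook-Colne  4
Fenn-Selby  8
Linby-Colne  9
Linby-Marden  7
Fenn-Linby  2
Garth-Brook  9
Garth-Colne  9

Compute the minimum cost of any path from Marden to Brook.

$14

Compare a few routes:
Marden–Hale–Irby–Brook: 2+7+7 = 16
Marden–Linby–Fenn–Colne–Brook: 7+2+1+4 = 14
The minimum is $14 via Marden–Linby–Fenn–Colne–Brook.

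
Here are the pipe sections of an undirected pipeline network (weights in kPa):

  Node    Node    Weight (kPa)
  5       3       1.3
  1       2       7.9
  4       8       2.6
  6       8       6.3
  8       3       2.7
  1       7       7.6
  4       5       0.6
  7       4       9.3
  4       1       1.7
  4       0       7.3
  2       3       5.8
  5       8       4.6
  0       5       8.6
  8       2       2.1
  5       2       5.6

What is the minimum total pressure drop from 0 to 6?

16.2 kPa

Running Dijkstra from 0:
0: 0
4: 7.3  (via 0)
5: 7.9  (via 4)
1: 9  (via 4)
3: 9.2  (via 5)
8: 9.9  (via 4)
2: 12  (via 8)
6: 16.2  (via 8)
Shortest route: 0–4–8–6 = 16.2 kPa.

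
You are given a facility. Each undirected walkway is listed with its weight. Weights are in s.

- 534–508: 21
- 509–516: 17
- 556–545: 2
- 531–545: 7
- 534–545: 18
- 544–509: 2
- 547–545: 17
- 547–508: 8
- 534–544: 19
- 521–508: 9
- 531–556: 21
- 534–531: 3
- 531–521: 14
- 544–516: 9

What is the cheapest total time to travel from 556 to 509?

Enumerating some paths:
556 → 545 → 531 → 534 → 544 → 509: 2+7+3+19+2 = 33
556 → 531 → 534 → 544 → 509: 21+3+19+2 = 45
556 → 545 → 534 → 544 → 509: 2+18+19+2 = 41
The minimum is 33 s via 556 → 545 → 531 → 534 → 544 → 509.

33 s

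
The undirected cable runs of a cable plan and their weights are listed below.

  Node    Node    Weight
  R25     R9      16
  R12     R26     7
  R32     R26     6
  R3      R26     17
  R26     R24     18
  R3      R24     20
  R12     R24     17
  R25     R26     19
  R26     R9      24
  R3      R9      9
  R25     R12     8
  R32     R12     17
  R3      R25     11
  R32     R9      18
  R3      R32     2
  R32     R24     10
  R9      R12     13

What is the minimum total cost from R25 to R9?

Running Dijkstra from R25:
R25: 0
R12: 8  (via R25)
R3: 11  (via R25)
R32: 13  (via R3)
R26: 15  (via R12)
R9: 16  (via R25)
Shortest route: R25–R9 = 16.

16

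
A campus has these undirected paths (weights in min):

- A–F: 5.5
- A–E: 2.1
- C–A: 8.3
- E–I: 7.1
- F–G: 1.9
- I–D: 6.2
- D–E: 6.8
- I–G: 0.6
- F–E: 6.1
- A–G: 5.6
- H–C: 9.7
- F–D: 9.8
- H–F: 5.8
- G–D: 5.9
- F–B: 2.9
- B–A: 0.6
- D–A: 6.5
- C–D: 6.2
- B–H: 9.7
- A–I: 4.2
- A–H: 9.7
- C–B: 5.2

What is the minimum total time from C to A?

Enumerating some paths:
C → A: 8.3 = 8.3
C → B → A: 5.2+0.6 = 5.8
C → B → F → A: 5.2+2.9+5.5 = 13.6
C → D → A: 6.2+6.5 = 12.7
The minimum is 5.8 min via C → B → A.

5.8 min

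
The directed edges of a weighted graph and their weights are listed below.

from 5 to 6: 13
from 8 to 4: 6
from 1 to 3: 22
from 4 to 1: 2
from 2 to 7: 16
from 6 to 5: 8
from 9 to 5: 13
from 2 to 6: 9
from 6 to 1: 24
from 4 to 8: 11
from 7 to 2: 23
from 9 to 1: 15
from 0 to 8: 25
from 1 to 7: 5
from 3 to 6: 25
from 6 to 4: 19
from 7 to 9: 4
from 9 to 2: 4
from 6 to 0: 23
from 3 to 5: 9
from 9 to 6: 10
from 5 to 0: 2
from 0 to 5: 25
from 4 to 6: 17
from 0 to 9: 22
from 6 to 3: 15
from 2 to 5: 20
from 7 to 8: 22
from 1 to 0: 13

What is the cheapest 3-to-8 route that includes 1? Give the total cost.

Shortest 3→1: 3–5–6–4–1 = 43
Best 1 to 8: 1–7–8 costing 27
Total via 1: 43 + 27 = 70.

70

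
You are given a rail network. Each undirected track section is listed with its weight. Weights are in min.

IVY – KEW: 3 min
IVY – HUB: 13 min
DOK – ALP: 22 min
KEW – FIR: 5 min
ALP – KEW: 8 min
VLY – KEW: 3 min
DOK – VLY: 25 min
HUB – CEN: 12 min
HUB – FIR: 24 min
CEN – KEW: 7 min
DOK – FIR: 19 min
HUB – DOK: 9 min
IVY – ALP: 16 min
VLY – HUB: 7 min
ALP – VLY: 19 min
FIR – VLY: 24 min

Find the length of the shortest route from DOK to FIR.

Running Dijkstra from DOK:
DOK: 0
HUB: 9  (via DOK)
VLY: 16  (via HUB)
KEW: 19  (via VLY)
FIR: 19  (via DOK)
Shortest route: DOK–FIR = 19 min.

19 min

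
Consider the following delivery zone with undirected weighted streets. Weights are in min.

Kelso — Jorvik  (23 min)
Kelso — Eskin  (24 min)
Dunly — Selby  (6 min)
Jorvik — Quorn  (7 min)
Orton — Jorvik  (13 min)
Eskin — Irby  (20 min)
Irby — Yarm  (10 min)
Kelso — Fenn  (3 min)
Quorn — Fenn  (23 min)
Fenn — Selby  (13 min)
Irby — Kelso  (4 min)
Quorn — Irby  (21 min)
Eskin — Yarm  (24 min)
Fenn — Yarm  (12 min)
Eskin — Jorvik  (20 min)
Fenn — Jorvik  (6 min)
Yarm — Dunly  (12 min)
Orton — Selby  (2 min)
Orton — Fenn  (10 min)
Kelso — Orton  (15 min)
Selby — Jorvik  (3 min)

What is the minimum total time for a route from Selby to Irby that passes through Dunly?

Shortest Selby→Dunly: Selby → Dunly = 6
Shortest Dunly→Irby: Dunly → Yarm → Irby = 22
Total via Dunly: 6 + 22 = 28 min.

28 min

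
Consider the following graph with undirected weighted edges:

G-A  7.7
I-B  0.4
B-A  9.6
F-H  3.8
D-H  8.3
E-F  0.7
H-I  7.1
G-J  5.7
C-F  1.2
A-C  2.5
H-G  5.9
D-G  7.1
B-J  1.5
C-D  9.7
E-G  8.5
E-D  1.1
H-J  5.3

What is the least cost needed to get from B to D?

12.4

Candidate routes:
B - I - H - F - E - D: 0.4+7.1+3.8+0.7+1.1 = 13.1
B - J - H - F - E - D: 1.5+5.3+3.8+0.7+1.1 = 12.4
Cheapest is B - J - H - F - E - D at 12.4.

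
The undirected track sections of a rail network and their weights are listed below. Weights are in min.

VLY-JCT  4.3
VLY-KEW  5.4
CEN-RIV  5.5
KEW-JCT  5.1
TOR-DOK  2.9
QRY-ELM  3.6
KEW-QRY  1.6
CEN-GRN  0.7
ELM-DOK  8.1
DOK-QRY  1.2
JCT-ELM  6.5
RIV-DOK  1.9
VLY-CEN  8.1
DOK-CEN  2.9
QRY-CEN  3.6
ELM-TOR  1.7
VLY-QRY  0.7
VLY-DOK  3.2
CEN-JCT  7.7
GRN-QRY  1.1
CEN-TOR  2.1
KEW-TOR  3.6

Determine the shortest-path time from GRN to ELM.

Settle nodes by increasing distance from GRN:
GRN: 0
CEN: 0.7  (via GRN)
QRY: 1.1  (via GRN)
VLY: 1.8  (via QRY)
DOK: 2.3  (via QRY)
KEW: 2.7  (via QRY)
TOR: 2.8  (via CEN)
RIV: 4.2  (via DOK)
ELM: 4.5  (via TOR)
Shortest route: GRN → CEN → TOR → ELM = 4.5 min.

4.5 min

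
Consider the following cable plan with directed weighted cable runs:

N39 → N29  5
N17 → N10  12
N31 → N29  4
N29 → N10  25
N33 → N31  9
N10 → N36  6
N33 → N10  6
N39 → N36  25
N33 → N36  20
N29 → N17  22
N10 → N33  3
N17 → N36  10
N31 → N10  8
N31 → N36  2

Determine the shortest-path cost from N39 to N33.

Running Dijkstra from N39:
N39: 0
N29: 5  (via N39)
N36: 25  (via N39)
N17: 27  (via N29)
N10: 30  (via N29)
N33: 33  (via N10)
Shortest route: N39–N29–N10–N33 = 33.

33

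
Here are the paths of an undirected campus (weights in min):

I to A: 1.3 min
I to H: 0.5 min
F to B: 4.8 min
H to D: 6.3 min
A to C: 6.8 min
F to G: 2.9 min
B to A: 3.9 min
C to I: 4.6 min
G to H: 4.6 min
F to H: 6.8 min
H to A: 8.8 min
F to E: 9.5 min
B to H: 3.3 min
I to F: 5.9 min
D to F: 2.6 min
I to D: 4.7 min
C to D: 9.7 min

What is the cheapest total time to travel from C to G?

9.7 min

Compare a few routes:
C - I - H - G: 4.6+0.5+4.6 = 9.7
C - A - I - H - G: 6.8+1.3+0.5+4.6 = 13.2
Cheapest is C - I - H - G at 9.7 min.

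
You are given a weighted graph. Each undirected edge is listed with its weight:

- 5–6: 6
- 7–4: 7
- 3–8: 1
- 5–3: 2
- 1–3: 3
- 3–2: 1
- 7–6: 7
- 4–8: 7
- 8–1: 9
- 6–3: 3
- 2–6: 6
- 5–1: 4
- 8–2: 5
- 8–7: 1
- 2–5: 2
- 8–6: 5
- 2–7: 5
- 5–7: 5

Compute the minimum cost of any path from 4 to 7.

Shortest distances from 4:
4: 0
7: 7  (via 4)
Shortest route: 4–7 = 7.

7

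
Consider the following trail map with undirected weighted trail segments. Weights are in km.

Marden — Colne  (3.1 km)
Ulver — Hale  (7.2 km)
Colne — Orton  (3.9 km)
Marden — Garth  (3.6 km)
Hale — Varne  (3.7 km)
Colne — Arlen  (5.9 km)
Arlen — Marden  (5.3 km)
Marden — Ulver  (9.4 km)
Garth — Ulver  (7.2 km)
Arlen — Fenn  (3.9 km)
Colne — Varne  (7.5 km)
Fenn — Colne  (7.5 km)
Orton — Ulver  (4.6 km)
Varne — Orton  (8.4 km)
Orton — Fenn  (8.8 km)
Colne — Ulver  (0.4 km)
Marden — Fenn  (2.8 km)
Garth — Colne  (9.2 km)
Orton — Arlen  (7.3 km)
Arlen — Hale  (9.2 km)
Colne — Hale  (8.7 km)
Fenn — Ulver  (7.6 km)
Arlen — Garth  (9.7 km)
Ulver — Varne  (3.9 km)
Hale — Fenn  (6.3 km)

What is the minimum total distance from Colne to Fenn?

5.9 km

Compare a few routes:
Colne → Fenn: 7.5 = 7.5
Colne → Ulver → Fenn: 0.4+7.6 = 8
Colne → Marden → Fenn: 3.1+2.8 = 5.9
Cheapest is Colne → Marden → Fenn at 5.9 km.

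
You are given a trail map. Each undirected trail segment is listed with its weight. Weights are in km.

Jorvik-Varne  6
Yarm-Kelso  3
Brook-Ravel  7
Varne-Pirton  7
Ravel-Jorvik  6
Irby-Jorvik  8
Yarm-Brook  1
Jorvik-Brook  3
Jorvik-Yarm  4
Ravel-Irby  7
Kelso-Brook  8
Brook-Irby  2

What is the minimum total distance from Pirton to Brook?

Compare a few routes:
Pirton → Varne → Jorvik → Yarm → Brook: 7+6+4+1 = 18
Pirton → Varne → Jorvik → Brook: 7+6+3 = 16
Cheapest is Pirton → Varne → Jorvik → Brook at 16 km.

16 km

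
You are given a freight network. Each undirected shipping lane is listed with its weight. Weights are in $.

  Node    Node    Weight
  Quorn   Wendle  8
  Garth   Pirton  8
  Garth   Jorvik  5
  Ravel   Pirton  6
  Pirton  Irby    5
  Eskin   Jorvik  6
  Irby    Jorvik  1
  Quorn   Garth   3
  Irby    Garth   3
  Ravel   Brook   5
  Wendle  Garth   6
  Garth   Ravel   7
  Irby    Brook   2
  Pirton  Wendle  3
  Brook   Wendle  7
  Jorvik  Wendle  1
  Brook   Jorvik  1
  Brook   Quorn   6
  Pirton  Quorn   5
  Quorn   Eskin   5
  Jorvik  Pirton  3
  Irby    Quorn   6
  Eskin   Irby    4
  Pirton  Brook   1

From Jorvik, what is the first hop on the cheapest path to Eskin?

Enumerating some paths:
Jorvik → Eskin: 6 = 6
Jorvik → Irby → Eskin: 1+4 = 5
Jorvik → Pirton → Brook → Irby → Eskin: 3+1+2+4 = 10
Jorvik → Brook → Irby → Eskin: 1+2+4 = 7
The minimum is $5 via Jorvik → Irby → Eskin.
So from Jorvik the first move is to Irby.

Irby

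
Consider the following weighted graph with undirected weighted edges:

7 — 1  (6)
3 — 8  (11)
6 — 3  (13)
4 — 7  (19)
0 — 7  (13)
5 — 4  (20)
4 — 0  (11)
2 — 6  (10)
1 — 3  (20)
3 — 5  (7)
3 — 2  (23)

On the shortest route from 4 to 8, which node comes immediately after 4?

Candidate routes:
4 - 0 - 7 - 1 - 3 - 8: 11+13+6+20+11 = 61
4 - 5 - 3 - 8: 20+7+11 = 38
4 - 7 - 1 - 3 - 8: 19+6+20+11 = 56
Cheapest is 4 - 5 - 3 - 8 at 38.
So from 4 the first move is to 5.

5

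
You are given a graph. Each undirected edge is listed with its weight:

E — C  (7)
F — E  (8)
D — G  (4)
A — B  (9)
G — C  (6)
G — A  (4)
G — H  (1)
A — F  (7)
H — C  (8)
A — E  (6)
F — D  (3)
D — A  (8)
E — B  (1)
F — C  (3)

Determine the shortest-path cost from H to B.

12

Enumerating some paths:
H - G - C - E - B: 1+6+7+1 = 15
H - G - A - E - B: 1+4+6+1 = 12
H - G - A - B: 1+4+9 = 14
Cheapest is H - G - A - E - B at 12.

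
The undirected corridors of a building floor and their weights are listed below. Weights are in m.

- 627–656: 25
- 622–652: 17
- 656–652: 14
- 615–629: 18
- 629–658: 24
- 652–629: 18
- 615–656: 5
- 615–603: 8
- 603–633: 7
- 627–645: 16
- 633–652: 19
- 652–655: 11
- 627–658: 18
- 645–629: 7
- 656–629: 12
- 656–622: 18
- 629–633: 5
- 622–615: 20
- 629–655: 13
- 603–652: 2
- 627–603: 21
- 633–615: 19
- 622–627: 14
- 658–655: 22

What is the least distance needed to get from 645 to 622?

30 m

Shortest distances from 645:
645: 0
629: 7  (via 645)
633: 12  (via 629)
627: 16  (via 645)
656: 19  (via 629)
603: 19  (via 633)
655: 20  (via 629)
652: 21  (via 603)
615: 24  (via 656)
622: 30  (via 627)
Shortest route: 645–627–622 = 30 m.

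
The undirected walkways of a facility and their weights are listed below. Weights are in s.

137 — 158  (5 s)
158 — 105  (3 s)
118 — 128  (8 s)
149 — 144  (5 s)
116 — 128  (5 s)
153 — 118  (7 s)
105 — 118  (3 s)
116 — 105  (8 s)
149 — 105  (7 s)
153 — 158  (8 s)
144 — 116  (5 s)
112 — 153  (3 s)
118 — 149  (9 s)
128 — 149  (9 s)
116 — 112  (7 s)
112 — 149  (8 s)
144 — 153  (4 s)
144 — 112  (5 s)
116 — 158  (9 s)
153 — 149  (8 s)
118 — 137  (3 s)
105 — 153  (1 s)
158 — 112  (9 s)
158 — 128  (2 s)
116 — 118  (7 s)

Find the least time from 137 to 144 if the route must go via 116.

15 s

Best 137 to 116: 137–118–116 costing 10
Shortest 116→144: 116–144 = 5
Total via 116: 10 + 5 = 15 s.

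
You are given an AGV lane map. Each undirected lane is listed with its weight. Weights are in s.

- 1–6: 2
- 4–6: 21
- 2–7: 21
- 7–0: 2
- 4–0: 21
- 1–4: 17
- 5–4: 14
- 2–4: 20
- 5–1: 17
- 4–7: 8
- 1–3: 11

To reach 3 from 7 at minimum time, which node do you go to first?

4

Enumerating some paths:
7 → 4 → 1 → 3: 8+17+11 = 36
7 → 4 → 6 → 1 → 3: 8+21+2+11 = 42
The minimum is 36 s via 7 → 4 → 1 → 3.
So from 7 the first move is to 4.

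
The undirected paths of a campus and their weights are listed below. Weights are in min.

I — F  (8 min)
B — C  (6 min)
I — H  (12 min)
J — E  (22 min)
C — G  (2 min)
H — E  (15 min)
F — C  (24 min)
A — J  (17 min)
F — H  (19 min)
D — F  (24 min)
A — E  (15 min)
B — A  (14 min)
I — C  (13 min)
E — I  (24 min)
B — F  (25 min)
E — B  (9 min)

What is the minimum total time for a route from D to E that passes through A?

Best D to A: D–F–B–A costing 63
Best A to E: A–E costing 15
Total via A: 63 + 15 = 78 min.

78 min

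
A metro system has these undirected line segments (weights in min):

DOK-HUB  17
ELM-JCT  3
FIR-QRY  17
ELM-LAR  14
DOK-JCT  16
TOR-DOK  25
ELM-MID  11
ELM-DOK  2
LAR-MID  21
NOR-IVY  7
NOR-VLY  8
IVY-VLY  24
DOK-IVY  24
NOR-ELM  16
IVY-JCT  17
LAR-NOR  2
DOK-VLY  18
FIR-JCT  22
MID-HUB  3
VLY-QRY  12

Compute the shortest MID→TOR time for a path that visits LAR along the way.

62 min

Shortest MID→LAR: MID → LAR = 21
Best LAR to TOR: LAR → ELM → DOK → TOR costing 41
Total via LAR: 21 + 41 = 62 min.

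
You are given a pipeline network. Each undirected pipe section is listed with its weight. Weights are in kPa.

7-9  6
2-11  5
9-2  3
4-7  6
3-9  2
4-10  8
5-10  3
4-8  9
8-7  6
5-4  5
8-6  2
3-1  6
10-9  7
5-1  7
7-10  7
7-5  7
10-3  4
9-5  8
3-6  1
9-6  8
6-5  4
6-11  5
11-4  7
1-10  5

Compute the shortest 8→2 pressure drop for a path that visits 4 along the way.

Shortest 8→4: 8 → 4 = 9
Shortest 4→2: 4 → 11 → 2 = 12
Total via 4: 9 + 12 = 21 kPa.

21 kPa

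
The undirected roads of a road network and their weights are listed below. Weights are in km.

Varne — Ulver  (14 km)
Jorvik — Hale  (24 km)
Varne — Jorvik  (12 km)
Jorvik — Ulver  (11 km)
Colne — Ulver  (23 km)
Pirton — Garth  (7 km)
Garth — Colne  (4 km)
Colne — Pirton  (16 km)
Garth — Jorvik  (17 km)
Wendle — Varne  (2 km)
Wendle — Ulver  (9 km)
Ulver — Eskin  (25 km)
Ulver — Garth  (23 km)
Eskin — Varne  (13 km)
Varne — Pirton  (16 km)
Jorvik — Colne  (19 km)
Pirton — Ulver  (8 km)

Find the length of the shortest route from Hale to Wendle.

Compare a few routes:
Hale - Jorvik - Ulver - Wendle: 24+11+9 = 44
Hale - Jorvik - Varne - Wendle: 24+12+2 = 38
Hale - Jorvik - Varne - Ulver - Wendle: 24+12+14+9 = 59
Hale - Jorvik - Ulver - Varne - Wendle: 24+11+14+2 = 51
The minimum is 38 km via Hale - Jorvik - Varne - Wendle.

38 km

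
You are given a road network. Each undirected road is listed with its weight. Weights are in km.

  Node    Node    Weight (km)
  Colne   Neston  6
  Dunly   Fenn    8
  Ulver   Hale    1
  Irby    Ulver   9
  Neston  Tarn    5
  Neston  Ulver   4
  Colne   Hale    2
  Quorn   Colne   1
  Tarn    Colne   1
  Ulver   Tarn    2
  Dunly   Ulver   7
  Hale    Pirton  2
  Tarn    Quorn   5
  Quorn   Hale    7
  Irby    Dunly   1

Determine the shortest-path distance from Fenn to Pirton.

Running Dijkstra from Fenn:
Fenn: 0
Dunly: 8  (via Fenn)
Irby: 9  (via Dunly)
Ulver: 15  (via Dunly)
Hale: 16  (via Ulver)
Tarn: 17  (via Ulver)
Colne: 18  (via Hale)
Pirton: 18  (via Hale)
Shortest route: Fenn–Dunly–Ulver–Hale–Pirton = 18 km.

18 km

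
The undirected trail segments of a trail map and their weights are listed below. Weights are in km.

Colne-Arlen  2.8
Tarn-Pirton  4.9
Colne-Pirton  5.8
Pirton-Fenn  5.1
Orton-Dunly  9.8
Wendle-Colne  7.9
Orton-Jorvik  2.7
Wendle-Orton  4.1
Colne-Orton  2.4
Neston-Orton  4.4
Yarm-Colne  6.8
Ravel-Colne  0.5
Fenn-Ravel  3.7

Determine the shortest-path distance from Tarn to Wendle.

Shortest distances from Tarn:
Tarn: 0
Pirton: 4.9  (via Tarn)
Fenn: 10  (via Pirton)
Colne: 10.7  (via Pirton)
Ravel: 11.2  (via Colne)
Orton: 13.1  (via Colne)
Arlen: 13.5  (via Colne)
Jorvik: 15.8  (via Orton)
Wendle: 17.2  (via Orton)
Shortest route: Tarn–Pirton–Colne–Orton–Wendle = 17.2 km.

17.2 km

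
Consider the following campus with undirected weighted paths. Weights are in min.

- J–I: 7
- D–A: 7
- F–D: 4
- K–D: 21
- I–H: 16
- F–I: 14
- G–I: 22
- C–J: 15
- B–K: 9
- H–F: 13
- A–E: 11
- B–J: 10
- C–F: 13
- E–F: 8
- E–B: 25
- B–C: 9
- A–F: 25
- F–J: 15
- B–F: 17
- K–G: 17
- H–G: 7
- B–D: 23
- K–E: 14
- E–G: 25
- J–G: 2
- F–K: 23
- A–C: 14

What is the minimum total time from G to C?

17 min

Settle nodes by increasing distance from G:
G: 0
J: 2  (via G)
H: 7  (via G)
I: 9  (via J)
B: 12  (via J)
C: 17  (via J)
Shortest route: G → J → C = 17 min.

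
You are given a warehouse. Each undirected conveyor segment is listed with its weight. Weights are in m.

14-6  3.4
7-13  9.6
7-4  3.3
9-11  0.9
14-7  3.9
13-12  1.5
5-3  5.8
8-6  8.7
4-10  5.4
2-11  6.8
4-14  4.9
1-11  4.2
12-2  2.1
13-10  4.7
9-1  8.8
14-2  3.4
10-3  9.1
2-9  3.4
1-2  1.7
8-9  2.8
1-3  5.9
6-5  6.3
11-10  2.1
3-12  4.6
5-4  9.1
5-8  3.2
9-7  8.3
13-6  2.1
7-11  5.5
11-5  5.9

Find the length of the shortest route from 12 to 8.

Compare a few routes:
12 - 2 - 1 - 11 - 9 - 8: 2.1+1.7+4.2+0.9+2.8 = 11.7
12 - 13 - 10 - 11 - 9 - 8: 1.5+4.7+2.1+0.9+2.8 = 12
12 - 2 - 9 - 8: 2.1+3.4+2.8 = 8.3
The minimum is 8.3 m via 12 - 2 - 9 - 8.

8.3 m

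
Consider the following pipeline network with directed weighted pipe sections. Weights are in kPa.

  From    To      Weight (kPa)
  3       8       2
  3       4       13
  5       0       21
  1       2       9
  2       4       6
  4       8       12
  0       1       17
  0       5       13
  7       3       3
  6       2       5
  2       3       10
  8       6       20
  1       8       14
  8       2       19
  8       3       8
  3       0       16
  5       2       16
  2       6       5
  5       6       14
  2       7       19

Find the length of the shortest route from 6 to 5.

44 kPa

Enumerating some paths:
6 → 2 → 7 → 3 → 0 → 5: 5+19+3+16+13 = 56
6 → 2 → 3 → 0 → 5: 5+10+16+13 = 44
The minimum is 44 kPa via 6 → 2 → 3 → 0 → 5.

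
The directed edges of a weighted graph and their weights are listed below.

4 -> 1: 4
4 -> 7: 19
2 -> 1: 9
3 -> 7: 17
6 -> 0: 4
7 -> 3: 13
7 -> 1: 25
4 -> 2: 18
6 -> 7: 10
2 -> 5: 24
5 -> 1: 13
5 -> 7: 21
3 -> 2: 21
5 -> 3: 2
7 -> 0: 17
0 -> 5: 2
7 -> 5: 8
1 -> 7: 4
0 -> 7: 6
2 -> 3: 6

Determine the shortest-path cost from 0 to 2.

25

Candidate routes:
0 → 5 → 3 → 2: 2+2+21 = 25
0 → 7 → 5 → 3 → 2: 6+8+2+21 = 37
The minimum is 25 via 0 → 5 → 3 → 2.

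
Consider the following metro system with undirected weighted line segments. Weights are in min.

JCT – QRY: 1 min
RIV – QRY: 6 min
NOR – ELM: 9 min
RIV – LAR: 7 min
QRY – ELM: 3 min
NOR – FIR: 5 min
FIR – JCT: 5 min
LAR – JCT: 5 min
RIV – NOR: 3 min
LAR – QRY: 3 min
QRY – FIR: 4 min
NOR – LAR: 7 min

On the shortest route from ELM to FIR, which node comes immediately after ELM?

Enumerating some paths:
ELM - QRY - JCT - FIR: 3+1+5 = 9
ELM - QRY - FIR: 3+4 = 7
Cheapest is ELM - QRY - FIR at 7 min.
So from ELM the first move is to QRY.

QRY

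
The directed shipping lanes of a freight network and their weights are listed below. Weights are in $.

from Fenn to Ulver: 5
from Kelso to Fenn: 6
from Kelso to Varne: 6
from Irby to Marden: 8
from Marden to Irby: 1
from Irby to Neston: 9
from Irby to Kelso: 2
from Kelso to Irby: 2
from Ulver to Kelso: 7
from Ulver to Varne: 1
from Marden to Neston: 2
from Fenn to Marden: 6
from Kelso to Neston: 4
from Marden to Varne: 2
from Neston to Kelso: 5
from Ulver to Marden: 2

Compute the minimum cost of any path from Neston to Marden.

Shortest distances from Neston:
Neston: 0
Kelso: 5  (via Neston)
Irby: 7  (via Kelso)
Varne: 11  (via Kelso)
Fenn: 11  (via Kelso)
Marden: 15  (via Irby)
Shortest route: Neston → Kelso → Irby → Marden = $15.

$15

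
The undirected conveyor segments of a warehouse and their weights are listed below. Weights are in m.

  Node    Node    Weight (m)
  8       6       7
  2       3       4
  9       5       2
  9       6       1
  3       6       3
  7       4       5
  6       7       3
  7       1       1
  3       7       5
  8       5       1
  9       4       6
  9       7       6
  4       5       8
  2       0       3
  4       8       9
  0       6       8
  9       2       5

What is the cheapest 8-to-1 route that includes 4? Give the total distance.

Shortest 8→4: 8 → 4 = 9
Shortest 4→1: 4 → 7 → 1 = 6
Total via 4: 9 + 6 = 15 m.

15 m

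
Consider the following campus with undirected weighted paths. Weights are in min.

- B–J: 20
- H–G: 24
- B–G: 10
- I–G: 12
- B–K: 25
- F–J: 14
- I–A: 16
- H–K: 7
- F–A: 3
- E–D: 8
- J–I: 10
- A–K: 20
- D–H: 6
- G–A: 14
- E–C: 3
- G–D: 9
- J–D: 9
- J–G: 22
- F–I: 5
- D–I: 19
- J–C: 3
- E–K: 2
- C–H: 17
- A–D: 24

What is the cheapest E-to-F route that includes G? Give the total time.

34 min

Best E to G: E–D–G costing 17
Best G to F: G–I–F costing 17
Total via G: 17 + 17 = 34 min.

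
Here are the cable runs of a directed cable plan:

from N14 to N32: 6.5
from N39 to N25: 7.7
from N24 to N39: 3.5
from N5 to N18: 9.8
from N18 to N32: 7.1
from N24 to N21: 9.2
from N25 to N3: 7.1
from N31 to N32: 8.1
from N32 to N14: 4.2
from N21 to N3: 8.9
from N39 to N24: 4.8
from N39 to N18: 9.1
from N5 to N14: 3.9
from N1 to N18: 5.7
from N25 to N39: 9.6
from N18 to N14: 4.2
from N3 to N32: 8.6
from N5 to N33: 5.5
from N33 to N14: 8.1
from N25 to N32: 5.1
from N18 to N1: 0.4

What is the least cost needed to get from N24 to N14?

16.8

Compare a few routes:
N24–N21–N3–N32–N14: 9.2+8.9+8.6+4.2 = 30.9
N24–N39–N18–N32–N14: 3.5+9.1+7.1+4.2 = 23.9
N24–N39–N25–N32–N14: 3.5+7.7+5.1+4.2 = 20.5
N24–N39–N18–N14: 3.5+9.1+4.2 = 16.8
The minimum is 16.8 via N24–N39–N18–N14.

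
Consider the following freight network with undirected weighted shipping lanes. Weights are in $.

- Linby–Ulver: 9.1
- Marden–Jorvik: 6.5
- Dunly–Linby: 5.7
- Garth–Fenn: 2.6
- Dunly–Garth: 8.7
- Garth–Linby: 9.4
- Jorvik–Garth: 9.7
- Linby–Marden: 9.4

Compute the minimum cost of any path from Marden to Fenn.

$18.8

Compare a few routes:
Marden → Linby → Dunly → Garth → Fenn: 9.4+5.7+8.7+2.6 = 26.4
Marden → Linby → Garth → Fenn: 9.4+9.4+2.6 = 21.4
Marden → Jorvik → Garth → Fenn: 6.5+9.7+2.6 = 18.8
The minimum is $18.8 via Marden → Jorvik → Garth → Fenn.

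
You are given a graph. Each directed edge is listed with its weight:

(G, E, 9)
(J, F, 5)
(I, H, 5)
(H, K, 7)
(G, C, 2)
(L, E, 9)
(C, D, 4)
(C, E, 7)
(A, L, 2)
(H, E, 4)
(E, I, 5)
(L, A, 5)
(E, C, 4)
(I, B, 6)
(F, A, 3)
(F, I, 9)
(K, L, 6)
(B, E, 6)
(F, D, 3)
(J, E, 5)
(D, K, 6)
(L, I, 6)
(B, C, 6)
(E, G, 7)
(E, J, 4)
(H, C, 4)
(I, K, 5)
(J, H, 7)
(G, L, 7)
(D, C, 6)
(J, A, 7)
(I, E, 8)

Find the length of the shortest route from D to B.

24

Enumerating some paths:
D - K - L - I - B: 6+6+6+6 = 24
D - K - L - E - I - B: 6+6+9+5+6 = 32
The minimum is 24 via D - K - L - I - B.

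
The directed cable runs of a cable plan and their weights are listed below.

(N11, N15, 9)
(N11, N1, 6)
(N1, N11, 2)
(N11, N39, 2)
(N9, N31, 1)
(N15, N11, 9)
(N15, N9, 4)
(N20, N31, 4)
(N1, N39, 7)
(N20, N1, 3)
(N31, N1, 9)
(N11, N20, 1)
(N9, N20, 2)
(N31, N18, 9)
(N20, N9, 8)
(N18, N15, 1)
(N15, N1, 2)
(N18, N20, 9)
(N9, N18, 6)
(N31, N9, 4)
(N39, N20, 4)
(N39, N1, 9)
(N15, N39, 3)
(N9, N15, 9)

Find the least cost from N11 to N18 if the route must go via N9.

15

Best N11 to N9: N11 → N20 → N9 costing 9
Best N9 to N18: N9 → N18 costing 6
Total via N9: 9 + 6 = 15.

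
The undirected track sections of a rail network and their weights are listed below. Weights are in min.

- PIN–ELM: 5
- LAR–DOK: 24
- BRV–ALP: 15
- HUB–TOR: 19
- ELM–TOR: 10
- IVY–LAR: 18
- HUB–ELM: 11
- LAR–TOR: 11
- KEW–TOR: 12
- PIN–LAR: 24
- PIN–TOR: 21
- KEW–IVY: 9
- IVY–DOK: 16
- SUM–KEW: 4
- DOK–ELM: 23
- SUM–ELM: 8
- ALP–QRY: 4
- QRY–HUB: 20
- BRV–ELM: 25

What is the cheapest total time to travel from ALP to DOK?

58 min

Enumerating some paths:
ALP → QRY → HUB → ELM → DOK: 4+20+11+23 = 58
ALP → BRV → ELM → DOK: 15+25+23 = 63
The minimum is 58 min via ALP → QRY → HUB → ELM → DOK.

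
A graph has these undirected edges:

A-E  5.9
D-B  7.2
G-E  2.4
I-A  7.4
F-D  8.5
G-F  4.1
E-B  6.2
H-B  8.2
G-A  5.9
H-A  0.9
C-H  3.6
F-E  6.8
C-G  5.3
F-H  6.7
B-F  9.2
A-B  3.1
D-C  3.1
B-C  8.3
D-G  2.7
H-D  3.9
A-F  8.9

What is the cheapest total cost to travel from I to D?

Shortest distances from I:
I: 0
A: 7.4  (via I)
H: 8.3  (via A)
B: 10.5  (via A)
C: 11.9  (via H)
D: 12.2  (via H)
Shortest route: I–A–H–D = 12.2.

12.2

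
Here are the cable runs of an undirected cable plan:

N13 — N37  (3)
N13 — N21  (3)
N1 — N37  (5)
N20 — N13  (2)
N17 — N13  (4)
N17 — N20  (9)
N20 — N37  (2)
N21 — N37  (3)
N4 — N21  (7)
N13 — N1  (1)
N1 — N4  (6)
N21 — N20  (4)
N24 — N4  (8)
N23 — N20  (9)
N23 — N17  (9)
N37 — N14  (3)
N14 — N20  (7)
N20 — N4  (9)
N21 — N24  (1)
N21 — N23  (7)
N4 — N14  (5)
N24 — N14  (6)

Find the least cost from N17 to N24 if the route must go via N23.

Best N17 to N23: N17 → N23 costing 9
Best N23 to N24: N23 → N21 → N24 costing 8
Total via N23: 9 + 8 = 17.

17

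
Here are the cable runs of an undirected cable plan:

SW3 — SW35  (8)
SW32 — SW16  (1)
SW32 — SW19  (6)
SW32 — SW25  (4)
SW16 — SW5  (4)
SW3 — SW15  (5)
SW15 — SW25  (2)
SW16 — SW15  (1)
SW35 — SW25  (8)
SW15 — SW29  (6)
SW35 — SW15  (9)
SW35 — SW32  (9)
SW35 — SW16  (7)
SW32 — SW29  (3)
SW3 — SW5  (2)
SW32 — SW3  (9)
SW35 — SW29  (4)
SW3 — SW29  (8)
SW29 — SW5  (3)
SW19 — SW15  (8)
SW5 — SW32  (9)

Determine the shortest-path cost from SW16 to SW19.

Enumerating some paths:
SW16 → SW15 → SW19: 1+8 = 9
SW16 → SW32 → SW19: 1+6 = 7
SW16 → SW15 → SW25 → SW32 → SW19: 1+2+4+6 = 13
SW16 → SW32 → SW25 → SW15 → SW19: 1+4+2+8 = 15
Cheapest is SW16 → SW32 → SW19 at 7.

7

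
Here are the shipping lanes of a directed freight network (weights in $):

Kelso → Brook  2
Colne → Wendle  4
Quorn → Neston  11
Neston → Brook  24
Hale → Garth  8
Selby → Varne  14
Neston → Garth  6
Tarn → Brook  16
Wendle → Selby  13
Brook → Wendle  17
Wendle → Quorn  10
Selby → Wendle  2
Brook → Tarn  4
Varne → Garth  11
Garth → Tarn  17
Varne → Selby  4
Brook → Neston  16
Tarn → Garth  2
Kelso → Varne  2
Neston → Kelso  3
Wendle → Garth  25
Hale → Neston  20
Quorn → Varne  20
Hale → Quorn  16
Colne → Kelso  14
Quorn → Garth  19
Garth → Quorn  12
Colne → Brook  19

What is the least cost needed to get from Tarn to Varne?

$30

Shortest distances from Tarn:
Tarn: 0
Garth: 2  (via Tarn)
Quorn: 14  (via Garth)
Brook: 16  (via Tarn)
Neston: 25  (via Quorn)
Kelso: 28  (via Neston)
Varne: 30  (via Kelso)
Shortest route: Tarn–Garth–Quorn–Neston–Kelso–Varne = $30.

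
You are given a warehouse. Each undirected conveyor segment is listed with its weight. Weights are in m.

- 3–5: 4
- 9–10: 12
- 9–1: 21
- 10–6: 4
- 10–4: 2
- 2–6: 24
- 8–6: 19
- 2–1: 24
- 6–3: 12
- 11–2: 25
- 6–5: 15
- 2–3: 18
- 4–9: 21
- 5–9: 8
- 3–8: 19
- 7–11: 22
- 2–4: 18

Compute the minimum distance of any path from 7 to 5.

Compare a few routes:
7 → 11 → 2 → 4 → 10 → 6 → 5: 22+25+18+2+4+15 = 86
7 → 11 → 2 → 3 → 5: 22+25+18+4 = 69
7 → 11 → 2 → 6 → 5: 22+25+24+15 = 86
7 → 11 → 2 → 6 → 3 → 5: 22+25+24+12+4 = 87
The minimum is 69 m via 7 → 11 → 2 → 3 → 5.

69 m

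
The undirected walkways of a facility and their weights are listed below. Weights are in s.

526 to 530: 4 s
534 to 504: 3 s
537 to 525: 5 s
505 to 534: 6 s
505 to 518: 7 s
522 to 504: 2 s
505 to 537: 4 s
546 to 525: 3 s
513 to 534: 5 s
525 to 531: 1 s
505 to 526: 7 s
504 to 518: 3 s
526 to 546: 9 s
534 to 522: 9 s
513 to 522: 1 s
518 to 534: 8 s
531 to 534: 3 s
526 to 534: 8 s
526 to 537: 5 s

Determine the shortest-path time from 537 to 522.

14 s

Settle nodes by increasing distance from 537:
537: 0
505: 4  (via 537)
526: 5  (via 537)
525: 5  (via 537)
531: 6  (via 525)
546: 8  (via 525)
534: 9  (via 531)
530: 9  (via 526)
518: 11  (via 505)
504: 12  (via 534)
522: 14  (via 504)
Shortest route: 537 → 525 → 531 → 534 → 504 → 522 = 14 s.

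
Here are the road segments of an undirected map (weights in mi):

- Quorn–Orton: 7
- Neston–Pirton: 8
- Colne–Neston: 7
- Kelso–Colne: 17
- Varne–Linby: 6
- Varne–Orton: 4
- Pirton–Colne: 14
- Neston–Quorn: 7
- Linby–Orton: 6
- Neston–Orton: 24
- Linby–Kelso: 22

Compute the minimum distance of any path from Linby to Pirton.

28 mi

Candidate routes:
Linby–Varne–Orton–Quorn–Neston–Pirton: 6+4+7+7+8 = 32
Linby–Orton–Quorn–Neston–Pirton: 6+7+7+8 = 28
Cheapest is Linby–Orton–Quorn–Neston–Pirton at 28 mi.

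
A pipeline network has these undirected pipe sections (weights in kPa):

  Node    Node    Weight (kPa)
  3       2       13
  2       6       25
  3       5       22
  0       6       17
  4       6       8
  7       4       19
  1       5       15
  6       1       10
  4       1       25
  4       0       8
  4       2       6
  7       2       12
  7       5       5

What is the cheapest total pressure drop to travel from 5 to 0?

Compare a few routes:
5 → 7 → 4 → 0: 5+19+8 = 32
5 → 7 → 2 → 4 → 0: 5+12+6+8 = 31
The minimum is 31 kPa via 5 → 7 → 2 → 4 → 0.

31 kPa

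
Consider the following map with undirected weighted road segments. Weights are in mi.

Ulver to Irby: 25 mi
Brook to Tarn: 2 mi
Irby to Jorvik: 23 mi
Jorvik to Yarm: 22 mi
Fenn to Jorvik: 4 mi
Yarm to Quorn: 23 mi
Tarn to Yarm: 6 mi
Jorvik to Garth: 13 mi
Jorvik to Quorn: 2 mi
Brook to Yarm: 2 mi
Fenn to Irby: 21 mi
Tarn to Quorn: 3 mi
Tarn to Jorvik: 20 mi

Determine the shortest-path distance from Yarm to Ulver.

57 mi

Settle nodes by increasing distance from Yarm:
Yarm: 0
Brook: 2  (via Yarm)
Tarn: 4  (via Brook)
Quorn: 7  (via Tarn)
Jorvik: 9  (via Quorn)
Fenn: 13  (via Jorvik)
Garth: 22  (via Jorvik)
Irby: 32  (via Jorvik)
Ulver: 57  (via Irby)
Shortest route: Yarm → Brook → Tarn → Quorn → Jorvik → Irby → Ulver = 57 mi.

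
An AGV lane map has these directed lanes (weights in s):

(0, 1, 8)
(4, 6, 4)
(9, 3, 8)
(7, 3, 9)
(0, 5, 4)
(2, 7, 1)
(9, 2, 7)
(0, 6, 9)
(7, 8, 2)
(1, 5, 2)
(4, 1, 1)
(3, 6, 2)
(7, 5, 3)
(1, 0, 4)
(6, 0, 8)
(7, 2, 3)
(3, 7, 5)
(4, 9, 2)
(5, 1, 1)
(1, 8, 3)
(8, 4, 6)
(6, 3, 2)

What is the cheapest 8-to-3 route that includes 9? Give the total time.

Best 8 to 9: 8 → 4 → 9 costing 8
Best 9 to 3: 9 → 3 costing 8
Total via 9: 8 + 8 = 16 s.

16 s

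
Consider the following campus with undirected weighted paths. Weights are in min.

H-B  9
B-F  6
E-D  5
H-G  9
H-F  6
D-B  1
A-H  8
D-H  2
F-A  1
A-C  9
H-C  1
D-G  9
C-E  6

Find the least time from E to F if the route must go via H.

13 min

Shortest E→H: E → D → H = 7
Shortest H→F: H → F = 6
Total via H: 7 + 6 = 13 min.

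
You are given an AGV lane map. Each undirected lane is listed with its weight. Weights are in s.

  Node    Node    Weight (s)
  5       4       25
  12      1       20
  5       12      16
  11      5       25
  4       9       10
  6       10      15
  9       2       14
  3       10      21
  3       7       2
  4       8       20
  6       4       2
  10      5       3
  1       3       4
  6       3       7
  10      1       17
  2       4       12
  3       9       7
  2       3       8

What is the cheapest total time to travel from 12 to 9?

Shortest distances from 12:
12: 0
5: 16  (via 12)
10: 19  (via 5)
1: 20  (via 12)
3: 24  (via 1)
7: 26  (via 3)
6: 31  (via 3)
9: 31  (via 3)
Shortest route: 12 → 1 → 3 → 9 = 31 s.

31 s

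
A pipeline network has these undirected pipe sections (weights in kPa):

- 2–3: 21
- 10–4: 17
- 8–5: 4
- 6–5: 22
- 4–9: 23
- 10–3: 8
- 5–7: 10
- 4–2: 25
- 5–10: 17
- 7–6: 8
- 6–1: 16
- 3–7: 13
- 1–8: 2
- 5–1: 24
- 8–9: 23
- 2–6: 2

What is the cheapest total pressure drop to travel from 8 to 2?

20 kPa

Settle nodes by increasing distance from 8:
8: 0
1: 2  (via 8)
5: 4  (via 8)
7: 14  (via 5)
6: 18  (via 1)
2: 20  (via 6)
Shortest route: 8–1–6–2 = 20 kPa.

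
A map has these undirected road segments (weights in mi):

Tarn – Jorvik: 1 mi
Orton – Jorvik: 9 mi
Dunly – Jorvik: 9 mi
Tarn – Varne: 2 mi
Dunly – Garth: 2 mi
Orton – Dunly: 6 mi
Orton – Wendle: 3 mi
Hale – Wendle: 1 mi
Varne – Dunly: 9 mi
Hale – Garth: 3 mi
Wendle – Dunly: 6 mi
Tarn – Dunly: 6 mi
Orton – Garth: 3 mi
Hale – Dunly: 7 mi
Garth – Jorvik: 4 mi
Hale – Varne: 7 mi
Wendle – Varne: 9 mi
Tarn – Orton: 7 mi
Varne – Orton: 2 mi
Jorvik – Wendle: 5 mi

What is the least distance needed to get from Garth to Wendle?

4 mi

Shortest distances from Garth:
Garth: 0
Dunly: 2  (via Garth)
Hale: 3  (via Garth)
Orton: 3  (via Garth)
Wendle: 4  (via Hale)
Shortest route: Garth → Hale → Wendle = 4 mi.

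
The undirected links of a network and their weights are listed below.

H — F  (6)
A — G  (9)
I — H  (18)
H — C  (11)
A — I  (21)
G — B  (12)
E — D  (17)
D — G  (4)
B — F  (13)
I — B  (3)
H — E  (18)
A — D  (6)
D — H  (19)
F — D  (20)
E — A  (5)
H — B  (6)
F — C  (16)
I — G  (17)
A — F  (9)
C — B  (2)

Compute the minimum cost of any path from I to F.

Shortest distances from I:
I: 0
B: 3  (via I)
C: 5  (via B)
H: 9  (via B)
F: 15  (via H)
Shortest route: I–B–H–F = 15.

15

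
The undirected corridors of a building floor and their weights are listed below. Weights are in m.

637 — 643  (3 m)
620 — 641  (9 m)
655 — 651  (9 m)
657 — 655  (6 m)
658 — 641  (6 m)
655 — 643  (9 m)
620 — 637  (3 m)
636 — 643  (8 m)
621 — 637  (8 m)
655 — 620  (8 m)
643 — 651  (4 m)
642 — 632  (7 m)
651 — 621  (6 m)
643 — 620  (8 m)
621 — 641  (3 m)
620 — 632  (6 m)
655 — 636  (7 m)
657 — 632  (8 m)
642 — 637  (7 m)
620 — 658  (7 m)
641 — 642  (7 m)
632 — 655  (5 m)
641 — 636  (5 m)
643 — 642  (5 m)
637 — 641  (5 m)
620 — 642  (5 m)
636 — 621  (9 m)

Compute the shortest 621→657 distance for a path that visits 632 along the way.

Best 621 to 632: 621–641–642–632 costing 17
Best 632 to 657: 632–657 costing 8
Total via 632: 17 + 8 = 25 m.

25 m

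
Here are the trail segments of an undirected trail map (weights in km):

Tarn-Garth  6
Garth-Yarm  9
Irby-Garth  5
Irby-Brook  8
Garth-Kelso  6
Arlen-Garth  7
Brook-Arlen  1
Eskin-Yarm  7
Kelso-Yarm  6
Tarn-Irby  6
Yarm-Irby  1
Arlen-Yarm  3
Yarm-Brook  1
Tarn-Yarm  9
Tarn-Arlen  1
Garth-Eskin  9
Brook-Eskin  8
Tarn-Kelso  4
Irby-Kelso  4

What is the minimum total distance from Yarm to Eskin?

7 km

Compare a few routes:
Yarm → Irby → Garth → Eskin: 1+5+9 = 15
Yarm → Eskin: 7 = 7
Yarm → Brook → Eskin: 1+8 = 9
Yarm → Arlen → Brook → Eskin: 3+1+8 = 12
The minimum is 7 km via Yarm → Eskin.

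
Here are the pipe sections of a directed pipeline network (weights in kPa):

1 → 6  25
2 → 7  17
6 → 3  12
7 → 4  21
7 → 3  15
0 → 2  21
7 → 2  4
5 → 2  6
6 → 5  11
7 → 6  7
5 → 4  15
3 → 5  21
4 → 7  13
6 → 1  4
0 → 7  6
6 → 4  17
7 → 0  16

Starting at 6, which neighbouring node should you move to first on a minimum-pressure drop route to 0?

4

Compare a few routes:
6 - 5 - 2 - 7 - 0: 11+6+17+16 = 50
6 - 4 - 7 - 0: 17+13+16 = 46
Cheapest is 6 - 4 - 7 - 0 at 46 kPa.
So from 6 the first move is to 4.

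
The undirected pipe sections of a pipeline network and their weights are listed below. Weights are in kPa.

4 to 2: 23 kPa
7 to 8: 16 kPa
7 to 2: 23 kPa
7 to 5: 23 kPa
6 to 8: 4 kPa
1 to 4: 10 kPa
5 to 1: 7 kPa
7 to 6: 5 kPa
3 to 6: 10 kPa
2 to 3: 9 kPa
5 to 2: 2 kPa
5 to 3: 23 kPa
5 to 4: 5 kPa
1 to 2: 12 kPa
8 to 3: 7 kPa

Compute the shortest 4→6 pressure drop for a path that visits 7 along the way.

33 kPa

Shortest 4→7: 4–5–7 = 28
Best 7 to 6: 7–6 costing 5
Total via 7: 28 + 5 = 33 kPa.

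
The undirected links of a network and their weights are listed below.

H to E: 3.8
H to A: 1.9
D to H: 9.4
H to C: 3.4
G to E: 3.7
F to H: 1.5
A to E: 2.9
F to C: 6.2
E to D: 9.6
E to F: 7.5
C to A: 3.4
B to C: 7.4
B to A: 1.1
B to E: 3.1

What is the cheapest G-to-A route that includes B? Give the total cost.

Shortest G→B: G–E–B = 6.8
Shortest B→A: B–A = 1.1
Total via B: 6.8 + 1.1 = 7.9.

7.9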